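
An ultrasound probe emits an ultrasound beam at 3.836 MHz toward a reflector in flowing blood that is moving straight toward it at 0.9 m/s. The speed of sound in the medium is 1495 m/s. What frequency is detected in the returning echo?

3.841 MHz

At the reflector in flowing blood (a moving observer), f₁ = f₀ · (v + u)/v = 3.836 × 1495.9/1495 ≈ 3.838 MHz.
The reflection then acts as a moving source: f₂ = f₁ · v/(v − u) ≈ 3.841 MHz.
Equivalently f₂ = f₀ · (v + u)/(v − u).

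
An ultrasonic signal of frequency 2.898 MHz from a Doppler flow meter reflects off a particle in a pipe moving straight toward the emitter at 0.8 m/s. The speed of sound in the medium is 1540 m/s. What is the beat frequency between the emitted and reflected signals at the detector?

3012 Hz

The particle in a pipe first receives the wave as a moving observer: f₁ = f₀ · (v + u)/v = 2.898 × (1540 + 0.8)/1540 ≈ 2.89951 MHz.
The reflection then acts as a moving source: f₂ = f₁ · v/(v − u) ≈ 2.90101 MHz.
Equivalently f₂ = f₀ · (v + u)/(v − u).
Beat frequency (with f₀ = 2898000 Hz): |f₂ − f₀| = 2u·f₀/(v − u) = 2 × 0.8 × 2898000/1539.2 ≈ 3012 Hz.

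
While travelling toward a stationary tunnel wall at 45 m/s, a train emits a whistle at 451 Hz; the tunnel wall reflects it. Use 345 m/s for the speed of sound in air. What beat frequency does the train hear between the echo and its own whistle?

The tunnel wall receives the sound from a moving source: f₁ = f₀ · v/(v − v_e) = 451 × 345/300 ≈ 518.6 Hz.
On the return leg the train is a moving observer: f₂ = f₁ · (v + v_e)/v = 518.6 × 390/345 ≈ 586.3 Hz.
Equivalently f₂ = f₀ · (v + v_e)/(v − v_e).
Beat against the emitted tone: |f₂ − f₀| = 2v_e·f₀/(v − v_e) = 2 × 45 × 451/300 ≈ 135 Hz.

135 Hz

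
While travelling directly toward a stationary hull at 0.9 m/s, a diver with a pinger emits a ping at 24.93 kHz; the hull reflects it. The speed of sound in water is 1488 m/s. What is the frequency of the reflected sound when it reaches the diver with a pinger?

The hull receives the sound from a moving source: f₁ = f₀ · v/(v − v_e) = 24.93 × 1488/1487.1 ≈ 24.9 kHz.
On the return leg the diver with a pinger is a moving observer: f₂ = f₁ · (v + v_e)/v = 24.9 × 1488.9/1488 ≈ 25.0 kHz.
Equivalently f₂ = f₀ · (v + v_e)/(v − v_e).

25.0 kHz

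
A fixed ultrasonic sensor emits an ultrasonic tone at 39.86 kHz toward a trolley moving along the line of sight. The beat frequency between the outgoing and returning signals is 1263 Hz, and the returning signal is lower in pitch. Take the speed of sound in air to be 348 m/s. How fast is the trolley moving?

Double Doppler shift off a moving reflector: f₂ = f₀ · (v + u)/(v − u) (u > 0 toward emitter).
Returning signal is lower, so f₂ = f₀ − Δf = 39860 − 1263 = 38597 Hz.
Rearranging, u = v · (f₂ − f₀)/(f₂ + f₀) = 348 × -1263/78457 ≈ -5.6 m/s.
So the trolley is moving at 5.6 m/s away from the emitter.

5.6 m/s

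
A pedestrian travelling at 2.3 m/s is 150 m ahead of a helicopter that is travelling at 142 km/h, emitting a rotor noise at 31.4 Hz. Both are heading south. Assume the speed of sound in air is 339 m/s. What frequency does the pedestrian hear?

35.3 Hz

142 km/h = 39.44 m/s.
The pedestrian is ahead, so the helicopter is moving toward it while the pedestrian is moving away from the helicopter.
Both move, so f' = f · (v − v_o)/(v − v_s).
f' = 31.4 × (339 − 2.3)/(339 − 39.44) = 31.4 × 336.7/299.56 ≈ 35.3 Hz.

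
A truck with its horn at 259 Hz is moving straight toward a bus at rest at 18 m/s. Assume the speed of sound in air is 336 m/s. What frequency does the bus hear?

274 Hz

With the source moving toward a stationary observer, f' = f · v/(v − v_s).
f' = 259 × 336/(336 − 18) = 259 × 336/318 ≈ 274 Hz.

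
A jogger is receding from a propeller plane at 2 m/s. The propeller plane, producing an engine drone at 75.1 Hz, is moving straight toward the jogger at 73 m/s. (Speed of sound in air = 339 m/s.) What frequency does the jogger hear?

With source approaching and observer receding, f' = f · (v − v_o)/(v − v_s).
f' = 75.1 × (339 − 2)/(339 − 73) = 75.1 × 337/266 ≈ 95 Hz.

95 Hz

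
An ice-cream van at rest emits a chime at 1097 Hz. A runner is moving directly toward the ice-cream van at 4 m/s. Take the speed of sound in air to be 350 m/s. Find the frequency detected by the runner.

1110 Hz

Only the observer moves, toward the source, so f' = f · (v + v_o)/v.
f' = 1097 × (350 + 4)/350 = 1097 × 354/350 ≈ 1110 Hz.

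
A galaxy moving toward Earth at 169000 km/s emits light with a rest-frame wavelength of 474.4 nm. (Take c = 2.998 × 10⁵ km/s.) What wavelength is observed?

β = v/c = 169000/299800 = 0.5637.
Relativistic Doppler for wavelength: λ' = λ₀ · √((1 − β)/(1 + β)).
λ' = 474.4 × √(0.4363/1.5637) = 474.4 × 0.52821 ≈ 250.6 nm.

250.6 nm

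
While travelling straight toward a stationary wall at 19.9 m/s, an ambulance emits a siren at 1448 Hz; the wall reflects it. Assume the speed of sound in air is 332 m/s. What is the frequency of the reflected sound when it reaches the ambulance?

1633 Hz

The wall receives the sound from a moving source: f₁ = f₀ · v/(v − v_e) = 1448 × 332/312.1 ≈ 1540 Hz.
On the return leg the ambulance is a moving observer: f₂ = f₁ · (v + v_e)/v = 1540 × 351.9/332 ≈ 1633 Hz.
Equivalently f₂ = f₀ · (v + v_e)/(v − v_e).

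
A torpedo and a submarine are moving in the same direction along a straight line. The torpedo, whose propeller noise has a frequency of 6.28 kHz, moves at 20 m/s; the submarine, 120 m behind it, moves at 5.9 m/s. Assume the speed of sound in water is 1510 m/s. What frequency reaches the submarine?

6.22 kHz

The submarine is behind, so the torpedo is moving away from it while the submarine is moving toward the torpedo.
With source receding and observer approaching, f' = f · (v + v_o)/(v + v_s).
f' = 6.28 × (1510 + 5.9)/(1510 + 20) = 6.28 × 1515.9/1530 ≈ 6.22 kHz.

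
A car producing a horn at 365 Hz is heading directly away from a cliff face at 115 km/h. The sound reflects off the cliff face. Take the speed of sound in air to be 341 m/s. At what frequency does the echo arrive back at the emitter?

302 Hz

115 km/h = 31.94 m/s.
The cliff face receives the sound from a moving source: f₁ = f₀ · v/(v + v_e) = 365 × 341/372.94 ≈ 334 Hz.
On the return leg the car is a moving observer: f₂ = f₁ · (v − v_e)/v = 334 × 309.06/341 ≈ 302 Hz.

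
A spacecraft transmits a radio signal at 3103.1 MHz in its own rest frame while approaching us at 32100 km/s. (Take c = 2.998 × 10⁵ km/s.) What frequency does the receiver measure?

3455.2 MHz

β = v/c = 32100/299800 = 0.1071.
Relativistic Doppler for frequency: f' = f₀ · √((1 + β)/(1 − β)).
f' = 3103.1 × √(1.1071/0.8929) = 3103.1 × 1.11347 ≈ 3455.2 MHz.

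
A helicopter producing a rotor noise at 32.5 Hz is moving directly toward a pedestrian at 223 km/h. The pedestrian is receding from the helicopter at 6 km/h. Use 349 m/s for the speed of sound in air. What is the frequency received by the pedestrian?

39.3 Hz

223 km/h = 61.94 m/s; 6 km/h = 1.667 m/s.
Both move, so f' = f · (v − v_o)/(v − v_s).
f' = 32.5 × (349 − 1.667)/(349 − 61.94) = 32.5 × 347.33/287.06 ≈ 39.3 Hz.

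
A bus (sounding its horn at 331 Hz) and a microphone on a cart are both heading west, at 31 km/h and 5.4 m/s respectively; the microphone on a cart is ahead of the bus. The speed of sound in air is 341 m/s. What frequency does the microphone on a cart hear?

31 km/h = 8.611 m/s.
The microphone on a cart is ahead, so the bus is moving toward it while the microphone on a cart is moving away from the bus.
General Doppler shift: f' = f · (v − v_o)/(v − v_s).
f' = 331 × (341 − 5.4)/(341 − 8.611) = 331 × 335.6/332.39 ≈ 334 Hz.

334 Hz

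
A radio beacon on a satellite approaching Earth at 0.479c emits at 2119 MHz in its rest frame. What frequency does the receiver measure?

Relativistic Doppler for frequency: f' = f₀ · √((1 + β)/(1 − β)).
f' = 2119 × √(1.4790/0.5210) = 2119 × 1.68487 ≈ 3570.2 MHz.

3570.2 MHz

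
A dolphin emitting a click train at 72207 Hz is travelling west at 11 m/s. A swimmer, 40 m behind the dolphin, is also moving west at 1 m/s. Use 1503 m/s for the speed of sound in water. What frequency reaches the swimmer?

The swimmer is behind, so the dolphin is moving away from it while the swimmer is moving toward the dolphin.
General Doppler shift: f' = f · (v + v_o)/(v + v_s).
f' = 72207 × (1503 + 1)/(1503 + 11) = 72207 × 1504/1514 ≈ 71730 Hz.

71730 Hz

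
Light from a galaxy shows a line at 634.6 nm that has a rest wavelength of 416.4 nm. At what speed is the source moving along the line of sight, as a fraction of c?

λ'/λ₀ = 1.5240 > 1 (redshift), so the source is receding.
λ'/λ₀ = √((1 + β)/(1 − β)) for a receding source ⇒ β = (r² − 1)/(r² + 1) with r = λ'/λ₀.
β = (2.3226 − 1)/(2.3226 + 1) ≈ 0.398.

0.398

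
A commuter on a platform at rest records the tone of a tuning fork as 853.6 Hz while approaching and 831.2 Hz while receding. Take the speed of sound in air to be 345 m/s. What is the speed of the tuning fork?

f₁/f₂ = (v + v_s)/(v − v_s), so v_s = v · (f₁ − f₂)/(f₁ + f₂).
v_s = 345 × (853.6 − 831.2)/(853.6 + 831.2) = 345 × 22.4/1684.8 ≈ 4.6 m/s.

4.6 m/s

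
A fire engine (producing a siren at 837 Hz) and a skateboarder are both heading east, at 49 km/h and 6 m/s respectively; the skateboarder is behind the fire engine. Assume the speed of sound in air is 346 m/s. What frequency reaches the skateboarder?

819 Hz

49 km/h = 13.61 m/s.
The skateboarder is behind, so the fire engine is moving away from it while the skateboarder is moving toward the fire engine.
With source receding and observer approaching, f' = f · (v + v_o)/(v + v_s).
f' = 837 × (346 + 6)/(346 + 13.61) = 837 × 352/359.61 ≈ 819 Hz.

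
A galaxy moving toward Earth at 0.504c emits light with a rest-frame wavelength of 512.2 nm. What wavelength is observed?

Relativistic Doppler for wavelength: λ' = λ₀ · √((1 − β)/(1 + β)).
λ' = 512.2 × √(0.4960/1.5040) = 512.2 × 0.57427 ≈ 294.1 nm.

294.1 nm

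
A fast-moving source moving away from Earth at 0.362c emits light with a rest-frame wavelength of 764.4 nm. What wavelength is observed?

1116.9 nm

Relativistic Doppler for wavelength: λ' = λ₀ · √((1 + β)/(1 − β)).
λ' = 764.4 × √(1.3620/0.6380) = 764.4 × 1.46109 ≈ 1116.9 nm.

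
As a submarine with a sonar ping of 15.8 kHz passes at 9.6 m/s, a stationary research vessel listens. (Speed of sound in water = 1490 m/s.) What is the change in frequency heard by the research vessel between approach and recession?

Approaching: f₁ = f · v/(v − v_s) = 15.8 × 1490/1480.4 ≈ 15.902 kHz.
Receding: f₂ = f · v/(v + v_s) = 15.8 × 1490/1499.6 ≈ 15.699 kHz.
Drop: f₁ − f₂ = 2f·v·v_s/(v² − v_s²) = 2 × 15.8 × 1490 × 9.6/(1490² − 9.6²) ≈ 0.204 kHz.

0.204 kHz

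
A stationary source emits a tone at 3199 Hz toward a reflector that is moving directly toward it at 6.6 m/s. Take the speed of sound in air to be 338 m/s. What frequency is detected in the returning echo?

At the reflector (a moving observer), f₁ = f₀ · (v + u)/v = 3199 × 344.6/338 ≈ 3261 Hz.
The reflection then acts as a moving source: f₂ = f₁ · v/(v − u) ≈ 3326 Hz.
Equivalently f₂ = f₀ · (v + u)/(v − u).

3326 Hz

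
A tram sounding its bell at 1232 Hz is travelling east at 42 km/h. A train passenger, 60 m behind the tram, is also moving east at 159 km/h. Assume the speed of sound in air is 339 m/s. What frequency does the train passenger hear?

42 km/h = 11.67 m/s; 159 km/h = 44.17 m/s.
The train passenger is behind, so the tram is moving away from it while the train passenger is moving toward the tram.
Both move, so f' = f · (v + v_o)/(v + v_s).
f' = 1232 × (339 + 44.17)/(339 + 11.67) = 1232 × 383.17/350.67 ≈ 1346 Hz.

1346 Hz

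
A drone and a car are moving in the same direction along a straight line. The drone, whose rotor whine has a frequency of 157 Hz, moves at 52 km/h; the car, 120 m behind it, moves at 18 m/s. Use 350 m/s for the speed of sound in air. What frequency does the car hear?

52 km/h = 14.44 m/s.
The car is behind, so the drone is moving away from it while the car is moving toward the drone.
Both move, so f' = f · (v + v_o)/(v + v_s).
f' = 157 × (350 + 18)/(350 + 14.44) = 157 × 368/364.44 ≈ 159 Hz.

159 Hz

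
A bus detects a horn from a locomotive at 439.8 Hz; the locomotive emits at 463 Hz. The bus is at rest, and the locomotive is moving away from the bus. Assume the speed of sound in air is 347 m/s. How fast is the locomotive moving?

f' = f · v/(v + v_s) ⇒ v_s = v · |1 − f/f'|.
v_s = 347 × |1 − 463/439.8| = 347 × 0.05275 ≈ 18.3 m/s.

18.3 m/s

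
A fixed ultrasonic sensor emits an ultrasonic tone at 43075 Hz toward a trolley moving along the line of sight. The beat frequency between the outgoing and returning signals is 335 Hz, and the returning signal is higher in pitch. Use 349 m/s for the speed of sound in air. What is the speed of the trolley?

1.35 m/s

Double Doppler shift off a moving reflector: f₂ = f₀ · (v + u)/(v − u) (u > 0 toward emitter).
Returning signal is higher, so f₂ = f₀ + Δf = 43075 + 335 = 43410 Hz.
Rearranging, u = v · (f₂ − f₀)/(f₂ + f₀) = 349 × 335/86485 ≈ 1.35 m/s.
So the trolley is moving at 1.35 m/s toward the emitter.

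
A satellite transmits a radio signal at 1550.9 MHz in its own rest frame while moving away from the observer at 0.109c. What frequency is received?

Relativistic Doppler for frequency: f' = f₀ · √((1 − β)/(1 + β)).
f' = 1550.9 × √(0.8910/1.1090) = 1550.9 × 0.89634 ≈ 1390.1 MHz.

1390.1 MHz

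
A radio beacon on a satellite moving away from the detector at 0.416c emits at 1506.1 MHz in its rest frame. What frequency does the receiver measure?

967.2 MHz

Relativistic Doppler for frequency: f' = f₀ · √((1 − β)/(1 + β)).
f' = 1506.1 × √(0.5840/1.4160) = 1506.1 × 0.64221 ≈ 967.2 MHz.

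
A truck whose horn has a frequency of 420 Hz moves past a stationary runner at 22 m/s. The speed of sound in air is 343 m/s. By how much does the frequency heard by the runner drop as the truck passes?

54.1 Hz

Approaching: f₁ = f · v/(v − v_s) = 420 × 343/321 ≈ 448.8 Hz.
Receding: f₂ = f · v/(v + v_s) = 420 × 343/365 ≈ 394.7 Hz.
Drop: f₁ − f₂ = 2f·v·v_s/(v² − v_s²) = 2 × 420 × 343 × 22/(343² − 22²) ≈ 54.1 Hz.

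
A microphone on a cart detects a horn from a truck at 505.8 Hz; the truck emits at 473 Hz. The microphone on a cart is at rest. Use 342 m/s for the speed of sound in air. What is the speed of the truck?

22.2 m/s

f' > f, so the truck is approaching.
f' = f · v/(v − v_s) ⇒ v_s = v · |1 − f/f'|.
v_s = 342 × |1 − 473/505.8| = 342 × 0.06485 ≈ 22.2 m/s.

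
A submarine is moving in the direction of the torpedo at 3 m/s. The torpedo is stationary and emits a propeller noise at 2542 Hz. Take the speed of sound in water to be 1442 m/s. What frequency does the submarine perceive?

Only the observer moves, toward the source, so f' = f · (v + v_o)/v.
f' = 2542 × (1442 + 3)/1442 = 2542 × 1445/1442 ≈ 2547 Hz.

2547 Hz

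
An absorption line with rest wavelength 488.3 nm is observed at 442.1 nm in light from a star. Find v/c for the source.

λ'/λ₀ = 0.9054 < 1 (blueshift), so the source is approaching.
λ'/λ₀ = √((1 − β)/(1 + β)) for an approaching source ⇒ β = (1 − r²)/(1 + r²) with r = λ'/λ₀.
β = (1 − 0.8197)/(1 + 0.8197) ≈ 0.099.

0.099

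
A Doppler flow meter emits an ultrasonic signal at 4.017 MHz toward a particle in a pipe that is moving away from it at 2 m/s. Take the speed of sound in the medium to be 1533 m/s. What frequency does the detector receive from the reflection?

The particle in a pipe first receives the wave as a moving observer: f₁ = f₀ · (v − u)/v = 4.017 × (1533 − 2)/1533 ≈ 4.012 MHz.
On reflection it acts as a source moving away from the stationary detector: f₂ = f₁ · v/(v + u) = 4.012 × 1533/1535 ≈ 4.007 MHz.

4.007 MHz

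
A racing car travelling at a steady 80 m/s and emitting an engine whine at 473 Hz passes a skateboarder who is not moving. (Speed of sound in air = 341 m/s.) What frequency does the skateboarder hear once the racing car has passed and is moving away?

Receding: f₂ = f · v/(v + v_s) = 473 × 341/421 ≈ 383 Hz.

383 Hz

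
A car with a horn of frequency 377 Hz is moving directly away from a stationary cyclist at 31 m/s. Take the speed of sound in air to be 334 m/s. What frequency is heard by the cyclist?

Moving source, stationary observer: f' = f · v/(v + v_s) since the source is receding.
f' = 377 × 334/(334 + 31) = 377 × 334/365 ≈ 345 Hz.

345 Hz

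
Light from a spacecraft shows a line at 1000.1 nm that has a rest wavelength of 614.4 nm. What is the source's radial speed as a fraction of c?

λ'/λ₀ = 1.6278 > 1 (redshift), so the source is receding.
λ'/λ₀ = √((1 + β)/(1 − β)) for a receding source ⇒ β = (r² − 1)/(r² + 1) with r = λ'/λ₀.
β = (2.6496 − 1)/(2.6496 + 1) ≈ 0.452.

0.452c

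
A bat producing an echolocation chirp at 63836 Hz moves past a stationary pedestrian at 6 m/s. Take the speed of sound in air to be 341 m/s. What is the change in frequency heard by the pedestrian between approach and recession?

Approaching: f₁ = f · v/(v − v_s) = 63836 × 341/335 ≈ 64979 Hz.
Receding: f₂ = f · v/(v + v_s) = 63836 × 341/347 ≈ 62732 Hz.
Drop: f₁ − f₂ = 2f·v·v_s/(v² − v_s²) = 2 × 63836 × 341 × 6/(341² − 6²) ≈ 2247 Hz.

2247 Hz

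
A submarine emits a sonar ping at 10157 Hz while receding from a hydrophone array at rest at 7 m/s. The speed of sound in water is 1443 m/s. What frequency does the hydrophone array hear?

10108 Hz

Moving source, stationary observer: f' = f · v/(v + v_s) since the source is receding.
f' = 10157 × 1443/(1443 + 7) = 10157 × 1443/1450 ≈ 10108 Hz.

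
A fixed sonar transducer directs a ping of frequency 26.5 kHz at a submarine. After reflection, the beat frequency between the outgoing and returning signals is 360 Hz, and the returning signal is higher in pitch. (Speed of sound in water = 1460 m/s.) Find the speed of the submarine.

9.9 m/s

Double Doppler shift off a moving reflector: f₂ = f₀ · (v + u)/(v − u) (u > 0 toward emitter).
Returning signal is higher, so f₂ = f₀ + Δf = 26500 + 360 = 26860 Hz.
Rearranging, u = v · (f₂ − f₀)/(f₂ + f₀) = 1460 × 360/53360 ≈ 9.9 m/s.
So the submarine is moving at 9.9 m/s toward the emitter.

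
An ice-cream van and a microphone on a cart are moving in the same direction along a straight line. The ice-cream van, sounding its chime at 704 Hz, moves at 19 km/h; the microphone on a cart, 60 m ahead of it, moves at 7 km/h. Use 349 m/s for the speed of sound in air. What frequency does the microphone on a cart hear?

711 Hz

19 km/h = 5.278 m/s; 7 km/h = 1.944 m/s.
The microphone on a cart is ahead, so the ice-cream van is moving toward it while the microphone on a cart is moving away from the ice-cream van.
General Doppler shift: f' = f · (v − v_o)/(v − v_s).
f' = 704 × (349 − 1.944)/(349 − 5.278) = 704 × 347.06/343.72 ≈ 711 Hz.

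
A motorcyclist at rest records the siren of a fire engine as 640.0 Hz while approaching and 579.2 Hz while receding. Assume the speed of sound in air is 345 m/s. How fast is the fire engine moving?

f₁/f₂ = (v + v_s)/(v − v_s), so v_s = v · (f₁ − f₂)/(f₁ + f₂).
v_s = 345 × (640.0 − 579.2)/(640.0 + 579.2) = 345 × 60.8/1219.2 ≈ 17.2 m/s.

17.2 m/s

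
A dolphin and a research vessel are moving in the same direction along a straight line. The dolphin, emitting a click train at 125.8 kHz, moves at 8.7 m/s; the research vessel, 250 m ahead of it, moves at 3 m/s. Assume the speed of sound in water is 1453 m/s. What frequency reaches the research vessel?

The research vessel is ahead, so the dolphin is moving toward it while the research vessel is moving away from the dolphin.
With source approaching and observer receding, f' = f · (v − v_o)/(v − v_s).
f' = 125.8 × (1453 − 3)/(1453 − 8.7) = 125.8 × 1450/1444.3 ≈ 126.3 kHz.

126.3 kHz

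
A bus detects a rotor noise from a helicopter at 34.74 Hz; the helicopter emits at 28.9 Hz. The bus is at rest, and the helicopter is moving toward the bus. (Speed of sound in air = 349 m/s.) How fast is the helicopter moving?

f' = f · v/(v − v_s) ⇒ v_s = v · |1 − f/f'|.
v_s = 349 × |1 − 28.9/34.74| = 349 × 0.1681 ≈ 59 m/s.

59 m/s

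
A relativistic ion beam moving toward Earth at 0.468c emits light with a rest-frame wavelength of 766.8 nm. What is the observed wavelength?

Relativistic Doppler for wavelength: λ' = λ₀ · √((1 − β)/(1 + β)).
λ' = 766.8 × √(0.5320/1.4680) = 766.8 × 0.60199 ≈ 461.6 nm.

461.6 nm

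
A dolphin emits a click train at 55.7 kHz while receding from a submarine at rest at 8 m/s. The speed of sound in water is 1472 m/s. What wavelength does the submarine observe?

2.7 cm

Only the source moves, away from the listener, so f' = f · v/(v + v_s).
f' = 55.7 × 1472/(1472 + 8) ≈ 55.4 kHz.
λ' = v/f' = 1472/55398.9 ≈ 2.7 cm.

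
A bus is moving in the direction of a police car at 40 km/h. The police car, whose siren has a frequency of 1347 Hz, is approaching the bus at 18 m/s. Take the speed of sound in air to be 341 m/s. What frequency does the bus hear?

40 km/h = 11.11 m/s.
Both move, so f' = f · (v + v_o)/(v − v_s).
f' = 1347 × (341 + 11.11)/(341 − 18) = 1347 × 352.11/323 ≈ 1468 Hz.

1468 Hz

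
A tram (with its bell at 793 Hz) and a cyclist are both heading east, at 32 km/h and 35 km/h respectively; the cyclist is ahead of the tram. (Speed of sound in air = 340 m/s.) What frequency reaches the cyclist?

32 km/h = 8.889 m/s; 35 km/h = 9.722 m/s.
The cyclist is ahead, so the tram is moving toward it while the cyclist is moving away from the tram.
Both move, so f' = f · (v − v_o)/(v − v_s).
f' = 793 × (340 − 9.722)/(340 − 8.889) = 793 × 330.28/331.11 ≈ 791 Hz.

791 Hz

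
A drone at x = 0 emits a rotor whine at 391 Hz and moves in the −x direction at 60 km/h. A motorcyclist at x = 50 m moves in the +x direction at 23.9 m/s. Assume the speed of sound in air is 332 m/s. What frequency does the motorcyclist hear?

60 km/h = 16.67 m/s.
The observer lies on the +x side, so the source is heading away from the observer and the observer is heading away from the source.
With source receding and observer receding, f' = f · (v − v_o)/(v + v_s).
f' = 391 × (332 − 23.9)/(332 + 16.67) = 391 × 308.1/348.67 ≈ 346 Hz.

346 Hz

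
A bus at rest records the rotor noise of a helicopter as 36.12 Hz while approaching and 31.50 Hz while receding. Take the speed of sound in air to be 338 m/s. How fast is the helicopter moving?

23.1 m/s

f₁/f₂ = (v + v_s)/(v − v_s), so v_s = v · (f₁ − f₂)/(f₁ + f₂).
v_s = 338 × (36.12 − 31.50)/(36.12 + 31.50) = 338 × 4.62/67.62 ≈ 23.1 m/s.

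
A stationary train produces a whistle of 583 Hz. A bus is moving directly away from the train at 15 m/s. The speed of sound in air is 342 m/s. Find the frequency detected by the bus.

Only the observer moves, away from the source, so f' = f · (v − v_o)/v.
f' = 583 × (342 − 15)/342 = 583 × 327/342 ≈ 557 Hz.

557 Hz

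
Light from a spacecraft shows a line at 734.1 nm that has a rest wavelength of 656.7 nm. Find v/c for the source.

0.111

λ'/λ₀ = 1.1179 > 1 (redshift), so the source is receding.
λ'/λ₀ = √((1 + β)/(1 − β)) for a receding source ⇒ β = (r² − 1)/(r² + 1) with r = λ'/λ₀.
β = (1.2496 − 1)/(1.2496 + 1) ≈ 0.111.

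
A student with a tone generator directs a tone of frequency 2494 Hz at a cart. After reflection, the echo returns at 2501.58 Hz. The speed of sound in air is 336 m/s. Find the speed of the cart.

Double Doppler shift off a moving reflector: f₂ = f₀ · (v + u)/(v − u) (u > 0 toward emitter).
Rearranging, u = v · (f₂ − f₀)/(f₂ + f₀) = 336 × 7.58/4995.58 ≈ 0.51 m/s.
So the cart is moving at 0.51 m/s toward the emitter.

0.51 m/s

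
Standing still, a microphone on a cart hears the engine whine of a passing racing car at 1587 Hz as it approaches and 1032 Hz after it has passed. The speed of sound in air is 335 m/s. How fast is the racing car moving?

f₁/f₂ = (v + v_s)/(v − v_s), so v_s = v · (f₁ − f₂)/(f₁ + f₂).
v_s = 335 × (1587 − 1032)/(1587 + 1032) = 335 × 555/2619 ≈ 71 m/s.

71 m/s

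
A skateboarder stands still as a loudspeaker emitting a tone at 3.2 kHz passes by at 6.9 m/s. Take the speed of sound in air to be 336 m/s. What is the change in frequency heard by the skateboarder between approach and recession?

Approaching: f₁ = f · v/(v − v_s) = 3.2 × 336/329.1 ≈ 3.267 kHz.
Receding: f₂ = f · v/(v + v_s) = 3.2 × 336/342.9 ≈ 3.136 kHz.
Drop: f₁ − f₂ = 2f·v·v_s/(v² − v_s²) = 2 × 3.2 × 336 × 6.9/(336² − 6.9²) ≈ 0.131 kHz.

0.131 kHz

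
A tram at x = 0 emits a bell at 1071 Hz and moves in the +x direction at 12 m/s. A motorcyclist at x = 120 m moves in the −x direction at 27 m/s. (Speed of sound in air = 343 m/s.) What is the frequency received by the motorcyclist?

The observer lies on the +x side, so the source is heading toward the observer and the observer is heading toward the source.
Both move, so f' = f · (v + v_o)/(v − v_s).
f' = 1071 × (343 + 27)/(343 − 12) = 1071 × 370/331 ≈ 1197 Hz.

1197 Hz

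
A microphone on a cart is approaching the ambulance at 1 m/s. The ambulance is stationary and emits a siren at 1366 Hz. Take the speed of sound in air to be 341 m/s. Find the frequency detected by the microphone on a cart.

1370 Hz

Only the observer moves, toward the source, so f' = f · (v + v_o)/v.
f' = 1366 × (341 + 1)/341 = 1366 × 342/341 ≈ 1370 Hz.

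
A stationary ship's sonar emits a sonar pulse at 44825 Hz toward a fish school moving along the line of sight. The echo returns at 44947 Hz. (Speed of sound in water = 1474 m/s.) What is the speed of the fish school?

2.00 m/s

Double Doppler shift off a moving reflector: f₂ = f₀ · (v + u)/(v − u) (u > 0 toward emitter).
Rearranging, u = v · (f₂ − f₀)/(f₂ + f₀) = 1474 × 122/89772 ≈ 2.00 m/s.
So the fish school is moving at 2.00 m/s toward the emitter.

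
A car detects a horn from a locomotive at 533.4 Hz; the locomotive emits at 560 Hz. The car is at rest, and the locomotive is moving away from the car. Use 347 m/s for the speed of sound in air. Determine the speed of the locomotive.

f' = f · v/(v + v_s) ⇒ v_s = v · |1 − f/f'|.
v_s = 347 × |1 − 560/533.4| = 347 × 0.04987 ≈ 17.3 m/s.

17.3 m/s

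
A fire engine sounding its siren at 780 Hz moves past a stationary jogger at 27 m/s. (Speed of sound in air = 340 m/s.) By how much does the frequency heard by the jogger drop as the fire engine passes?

Approaching: f₁ = f · v/(v − v_s) = 780 × 340/313 ≈ 847 Hz.
Receding: f₂ = f · v/(v + v_s) = 780 × 340/367 ≈ 723 Hz.
Drop: f₁ − f₂ = 2f·v·v_s/(v² − v_s²) = 2 × 780 × 340 × 27/(340² − 27²) ≈ 125 Hz.

125 Hz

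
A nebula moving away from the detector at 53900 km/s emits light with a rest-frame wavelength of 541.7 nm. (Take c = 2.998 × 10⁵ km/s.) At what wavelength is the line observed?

649.7 nm

β = v/c = 53900/299800 = 0.1798.
Relativistic Doppler for wavelength: λ' = λ₀ · √((1 + β)/(1 − β)).
λ' = 541.7 × √(1.1798/0.8202) = 541.7 × 1.19933 ≈ 649.7 nm.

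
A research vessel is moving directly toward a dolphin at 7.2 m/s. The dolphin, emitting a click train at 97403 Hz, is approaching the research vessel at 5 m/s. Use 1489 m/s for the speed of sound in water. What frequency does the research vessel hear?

98204 Hz

With source approaching and observer approaching, f' = f · (v + v_o)/(v − v_s).
f' = 97403 × (1489 + 7.2)/(1489 − 5) = 97403 × 1496.2/1484 ≈ 98204 Hz.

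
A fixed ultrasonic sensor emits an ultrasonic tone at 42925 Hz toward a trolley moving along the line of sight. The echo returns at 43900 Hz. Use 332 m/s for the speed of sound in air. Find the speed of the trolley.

3.7 m/s

Double Doppler shift off a moving reflector: f₂ = f₀ · (v + u)/(v − u) (u > 0 toward emitter).
Rearranging, u = v · (f₂ − f₀)/(f₂ + f₀) = 332 × 975/86825 ≈ 3.7 m/s.
So the trolley is moving at 3.7 m/s toward the emitter.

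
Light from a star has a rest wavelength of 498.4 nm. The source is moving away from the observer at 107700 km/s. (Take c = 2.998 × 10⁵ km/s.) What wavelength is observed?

725.9 nm

β = v/c = 107700/299800 = 0.3592.
Relativistic Doppler for wavelength: λ' = λ₀ · √((1 + β)/(1 − β)).
λ' = 498.4 × √(1.3592/0.6408) = 498.4 × 1.45647 ≈ 725.9 nm.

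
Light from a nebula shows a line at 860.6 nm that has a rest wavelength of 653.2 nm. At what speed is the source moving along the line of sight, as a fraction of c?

0.269c

λ'/λ₀ = 1.3175 > 1 (redshift), so the source is receding.
λ'/λ₀ = √((1 + β)/(1 − β)) for a receding source ⇒ β = (r² − 1)/(r² + 1) with r = λ'/λ₀.
β = (1.7358 − 1)/(1.7358 + 1) ≈ 0.269.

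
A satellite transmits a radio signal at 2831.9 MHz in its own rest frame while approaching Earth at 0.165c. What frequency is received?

Relativistic Doppler for frequency: f' = f₀ · √((1 + β)/(1 − β)).
f' = 2831.9 × √(1.1650/0.8350) = 2831.9 × 1.18119 ≈ 3345.0 MHz.

3345.0 MHz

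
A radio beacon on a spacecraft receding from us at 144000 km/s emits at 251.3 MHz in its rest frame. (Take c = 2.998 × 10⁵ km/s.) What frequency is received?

β = v/c = 144000/299800 = 0.4803.
Relativistic Doppler for frequency: f' = f₀ · √((1 − β)/(1 + β)).
f' = 251.3 × √(0.5197/1.4803) = 251.3 × 0.59250 ≈ 148.9 MHz.

148.9 MHz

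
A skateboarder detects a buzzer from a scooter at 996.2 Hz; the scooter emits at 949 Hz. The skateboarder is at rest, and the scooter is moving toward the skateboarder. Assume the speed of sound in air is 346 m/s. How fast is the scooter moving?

f' = f · v/(v − v_s) ⇒ v_s = v · |1 − f/f'|.
v_s = 346 × |1 − 949/996.2| = 346 × 0.04738 ≈ 16.4 m/s.

16.4 m/s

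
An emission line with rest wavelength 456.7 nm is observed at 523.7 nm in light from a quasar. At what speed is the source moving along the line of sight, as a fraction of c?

0.136

λ'/λ₀ = 1.1467 > 1 (redshift), so the source is receding.
λ'/λ₀ = √((1 + β)/(1 − β)) for a receding source ⇒ β = (r² − 1)/(r² + 1) with r = λ'/λ₀.
β = (1.3149 − 1)/(1.3149 + 1) ≈ 0.136.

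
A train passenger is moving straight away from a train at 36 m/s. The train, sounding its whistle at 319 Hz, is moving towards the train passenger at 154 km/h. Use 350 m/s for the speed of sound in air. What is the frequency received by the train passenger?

154 km/h = 42.78 m/s.
General Doppler shift: f' = f · (v − v_o)/(v − v_s).
f' = 319 × (350 − 36)/(350 − 42.78) = 319 × 314/307.22 ≈ 326 Hz.

326 Hz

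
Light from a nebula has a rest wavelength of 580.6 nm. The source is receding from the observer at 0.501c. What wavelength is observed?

1007.0 nm

Relativistic Doppler for wavelength: λ' = λ₀ · √((1 + β)/(1 − β)).
λ' = 580.6 × √(1.5010/0.4990) = 580.6 × 1.73436 ≈ 1007.0 nm.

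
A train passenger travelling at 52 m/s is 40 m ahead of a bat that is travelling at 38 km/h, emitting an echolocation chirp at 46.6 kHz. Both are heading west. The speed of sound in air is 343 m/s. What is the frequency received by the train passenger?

38 km/h = 10.56 m/s.
The train passenger is ahead, so the bat is moving toward it while the train passenger is moving away from the bat.
General Doppler shift: f' = f · (v − v_o)/(v − v_s).
f' = 46.6 × (343 − 52)/(343 − 10.56) = 46.6 × 291/332.44 ≈ 40.8 kHz.

40.8 kHz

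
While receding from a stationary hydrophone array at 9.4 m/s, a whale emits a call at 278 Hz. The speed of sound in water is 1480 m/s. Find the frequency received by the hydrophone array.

Only the source moves, away from the listener, so f' = f · v/(v + v_s).
f' = 278 × 1480/(1480 + 9.4) = 278 × 1480/1489 ≈ 276 Hz.

276 Hz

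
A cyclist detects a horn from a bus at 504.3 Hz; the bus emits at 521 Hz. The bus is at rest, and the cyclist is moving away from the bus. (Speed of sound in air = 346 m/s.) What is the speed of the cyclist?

11.1 m/s

f' = f · (v − v_o)/v ⇒ v_o = v · |f'/f − 1|.
v_o = 346 × |504.3/521 − 1| = 346 × 0.03205 ≈ 11.1 m/s.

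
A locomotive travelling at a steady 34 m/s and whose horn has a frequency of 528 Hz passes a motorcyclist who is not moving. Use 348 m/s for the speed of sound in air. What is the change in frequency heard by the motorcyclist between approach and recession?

104 Hz

Approaching: f₁ = f · v/(v − v_s) = 528 × 348/314 ≈ 585 Hz.
Receding: f₂ = f · v/(v + v_s) = 528 × 348/382 ≈ 481 Hz.
Drop: f₁ − f₂ = 2f·v·v_s/(v² − v_s²) = 2 × 528 × 348 × 34/(348² − 34²) ≈ 104 Hz.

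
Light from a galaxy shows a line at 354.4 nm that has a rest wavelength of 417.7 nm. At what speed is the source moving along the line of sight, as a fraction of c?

0.163c

λ'/λ₀ = 0.8485 < 1 (blueshift), so the source is approaching.
λ'/λ₀ = √((1 − β)/(1 + β)) for an approaching source ⇒ β = (1 − r²)/(1 + r²) with r = λ'/λ₀.
β = (1 − 0.7199)/(1 + 0.7199) ≈ 0.163.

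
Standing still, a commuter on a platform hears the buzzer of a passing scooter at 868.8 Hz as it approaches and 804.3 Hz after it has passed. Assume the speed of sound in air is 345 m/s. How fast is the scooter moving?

13.3 m/s

f₁/f₂ = (v + v_s)/(v − v_s), so v_s = v · (f₁ − f₂)/(f₁ + f₂).
v_s = 345 × (868.8 − 804.3)/(868.8 + 804.3) = 345 × 64.5/1673.1 ≈ 13.3 m/s.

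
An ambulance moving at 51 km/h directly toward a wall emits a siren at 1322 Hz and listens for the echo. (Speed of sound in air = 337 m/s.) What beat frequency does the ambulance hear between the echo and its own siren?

51 km/h = 14.17 m/s.
The wall receives the sound from a moving source: f₁ = f₀ · v/(v − v_e) = 1322 × 337/322.83 ≈ 1380.0 Hz.
On the return leg the ambulance is a moving observer: f₂ = f₁ · (v + v_e)/v = 1380.0 × 351.17/337 ≈ 1438.0 Hz.
Beat against the emitted tone: |f₂ − f₀| = 2v_e·f₀/(v − v_e) = 2 × 14.17 × 1322/322.83 ≈ 116 Hz.

116 Hz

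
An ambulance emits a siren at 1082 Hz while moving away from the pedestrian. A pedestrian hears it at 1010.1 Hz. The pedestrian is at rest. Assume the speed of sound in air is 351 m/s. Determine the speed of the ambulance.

f' = f · v/(v + v_s) ⇒ v_s = v · |1 − f/f'|.
v_s = 351 × |1 − 1082/1010.1| = 351 × 0.07118 ≈ 25.0 m/s.

25.0 m/s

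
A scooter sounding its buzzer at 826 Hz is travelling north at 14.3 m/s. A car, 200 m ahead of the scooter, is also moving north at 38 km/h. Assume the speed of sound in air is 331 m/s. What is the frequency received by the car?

836 Hz

38 km/h = 10.56 m/s.
The car is ahead, so the scooter is moving toward it while the car is moving away from the scooter.
Both move, so f' = f · (v − v_o)/(v − v_s).
f' = 826 × (331 − 10.56)/(331 − 14.3) = 826 × 320.44/316.7 ≈ 836 Hz.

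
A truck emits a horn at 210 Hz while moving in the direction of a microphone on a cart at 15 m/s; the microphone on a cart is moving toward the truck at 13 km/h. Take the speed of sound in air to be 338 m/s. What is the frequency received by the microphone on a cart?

13 km/h = 3.611 m/s.
General Doppler shift: f' = f · (v + v_o)/(v − v_s).
f' = 210 × (338 + 3.611)/(338 − 15) = 210 × 341.61/323 ≈ 222 Hz.

222 Hz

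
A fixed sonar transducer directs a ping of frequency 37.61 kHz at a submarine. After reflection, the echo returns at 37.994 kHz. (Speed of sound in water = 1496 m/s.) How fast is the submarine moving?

Double Doppler shift off a moving reflector: f₂ = f₀ · (v + u)/(v − u) (u > 0 toward emitter).
Rearranging, u = v · (f₂ − f₀)/(f₂ + f₀) = 1496 × 0.384/75.604 ≈ 7.6 m/s.
So the submarine is moving at 7.6 m/s toward the emitter.

7.6 m/s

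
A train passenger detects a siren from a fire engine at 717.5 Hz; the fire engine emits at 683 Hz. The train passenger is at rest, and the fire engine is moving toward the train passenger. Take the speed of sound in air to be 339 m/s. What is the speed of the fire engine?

16.3 m/s

f' = f · v/(v − v_s) ⇒ v_s = v · |1 − f/f'|.
v_s = 339 × |1 − 683/717.5| = 339 × 0.04808 ≈ 16.3 m/s.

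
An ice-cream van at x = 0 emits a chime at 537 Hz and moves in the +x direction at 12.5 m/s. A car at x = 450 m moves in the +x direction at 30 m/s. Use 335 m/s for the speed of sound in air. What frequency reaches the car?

508 Hz

The observer lies on the +x side, so the source is heading toward the observer and the observer is heading away from the source.
Both move, so f' = f · (v − v_o)/(v − v_s).
f' = 537 × (335 − 30)/(335 − 12.5) = 537 × 305/322.5 ≈ 508 Hz.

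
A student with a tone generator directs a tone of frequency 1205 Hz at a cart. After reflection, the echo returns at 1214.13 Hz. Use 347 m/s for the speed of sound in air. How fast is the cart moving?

1.31 m/s

Double Doppler shift off a moving reflector: f₂ = f₀ · (v + u)/(v − u) (u > 0 toward emitter).
Rearranging, u = v · (f₂ − f₀)/(f₂ + f₀) = 347 × 9.13/2419.13 ≈ 1.31 m/s.
So the cart is moving at 1.31 m/s toward the emitter.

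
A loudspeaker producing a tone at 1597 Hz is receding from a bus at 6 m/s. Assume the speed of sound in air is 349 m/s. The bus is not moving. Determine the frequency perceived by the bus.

Moving source, stationary observer: f' = f · v/(v + v_s) since the source is receding.
f' = 1597 × 349/(349 + 6) = 1597 × 349/355 ≈ 1570 Hz.

1570 Hz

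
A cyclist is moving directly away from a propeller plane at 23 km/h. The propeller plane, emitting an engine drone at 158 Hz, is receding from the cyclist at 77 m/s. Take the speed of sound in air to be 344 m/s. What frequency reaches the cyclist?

127 Hz

23 km/h = 6.389 m/s.
General Doppler shift: f' = f · (v − v_o)/(v + v_s).
f' = 158 × (344 − 6.389)/(344 + 77) = 158 × 337.61/421 ≈ 127 Hz.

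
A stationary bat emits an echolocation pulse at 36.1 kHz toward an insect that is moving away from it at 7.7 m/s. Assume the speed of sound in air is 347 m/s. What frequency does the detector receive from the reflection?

34.5 kHz

The insect first receives the wave as a moving observer: f₁ = f₀ · (v − u)/v = 36.1 × (347 − 7.7)/347 ≈ 35.3 kHz.
The reflection then acts as a moving source: f₂ = f₁ · v/(v + u) ≈ 34.5 kHz.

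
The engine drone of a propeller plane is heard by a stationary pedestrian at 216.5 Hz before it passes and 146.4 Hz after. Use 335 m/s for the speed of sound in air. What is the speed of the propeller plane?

65 m/s

f₁/f₂ = (v + v_s)/(v − v_s), so v_s = v · (f₁ − f₂)/(f₁ + f₂).
v_s = 335 × (216.5 − 146.4)/(216.5 + 146.4) = 335 × 70.1/362.9 ≈ 65 m/s.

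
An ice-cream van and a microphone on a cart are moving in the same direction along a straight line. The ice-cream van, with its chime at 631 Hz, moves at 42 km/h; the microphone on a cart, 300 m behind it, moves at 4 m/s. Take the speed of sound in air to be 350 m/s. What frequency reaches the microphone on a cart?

618 Hz

42 km/h = 11.67 m/s.
The microphone on a cart is behind, so the ice-cream van is moving away from it while the microphone on a cart is moving toward the ice-cream van.
General Doppler shift: f' = f · (v + v_o)/(v + v_s).
f' = 631 × (350 + 4)/(350 + 11.67) = 631 × 354/361.67 ≈ 618 Hz.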